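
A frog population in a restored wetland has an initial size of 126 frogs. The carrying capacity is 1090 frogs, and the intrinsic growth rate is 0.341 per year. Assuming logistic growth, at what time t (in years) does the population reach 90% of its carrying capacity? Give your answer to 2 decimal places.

A = (K − N₀)/N₀ = (1090 − 126)/126 = 7.6508.
Solve 1090/(1 + 7.6508·e^(−0.341t)) = 981: 1 + 7.6508·e^(−0.341t) = 1.1111, so e^(−0.341t) = 0.0145228.
−0.341·t = ln(0.0145228) = -4.232, so t = 4.232/0.341 = 12.411.

12.41 years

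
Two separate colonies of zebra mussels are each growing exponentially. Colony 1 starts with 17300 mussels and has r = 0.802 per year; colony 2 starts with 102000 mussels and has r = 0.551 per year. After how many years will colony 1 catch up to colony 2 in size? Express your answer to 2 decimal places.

Set 17300·e^(0.802t) = 102000·e^(0.551t).
e^((0.802 − 0.551)t) = 102000/17300 → e^(0.251·t) = 5.896.
0.251·t = ln(5.896) = 1.7743, so t = 1.7743/0.251 = 7.0688.

7.07 years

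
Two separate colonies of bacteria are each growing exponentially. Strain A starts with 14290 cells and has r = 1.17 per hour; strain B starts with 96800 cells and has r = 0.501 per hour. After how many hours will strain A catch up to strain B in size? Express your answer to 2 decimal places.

2.86 hours

Set 14290·e^(1.17t) = 96800·e^(0.501t).
e^((1.17 − 0.501)t) = 96800/14290 → e^(0.669·t) = 6.774.
0.669·t = ln(6.774) = 1.9131, so t = 1.9131/0.669 = 2.8596.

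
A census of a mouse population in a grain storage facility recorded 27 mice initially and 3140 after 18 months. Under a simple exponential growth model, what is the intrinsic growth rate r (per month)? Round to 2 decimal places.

From N(t) = N₀·e^(rt): e^(r·18) = 3140/27 = 116.3.
r·18 = ln(116.3) = 4.7561, so r = 4.7561/18 = 0.26423.

0.26 per month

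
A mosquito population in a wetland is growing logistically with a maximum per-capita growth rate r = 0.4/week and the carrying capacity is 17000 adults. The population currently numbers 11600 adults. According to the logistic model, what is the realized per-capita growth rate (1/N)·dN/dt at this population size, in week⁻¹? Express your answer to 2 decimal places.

(1/N)·dN/dt = r(1 − N/K) = 0.4 × (1 − 11600/17000).
= 0.4 × 0.31765 = 0.12706.

0.13 per week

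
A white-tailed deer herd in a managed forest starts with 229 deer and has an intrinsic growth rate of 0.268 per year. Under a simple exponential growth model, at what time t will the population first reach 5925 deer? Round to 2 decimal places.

Set N₀·e^(rt) = 5925: e^(0.268·t) = 5925/229 = 25.873.
0.268·t = ln(25.873) = 3.2532, so t = 3.2532/0.268 = 12.139.

12.14 years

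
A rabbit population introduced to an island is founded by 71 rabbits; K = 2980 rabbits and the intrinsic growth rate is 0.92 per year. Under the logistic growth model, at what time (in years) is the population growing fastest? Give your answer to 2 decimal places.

Logistic growth is fastest at N = K/2 = 1490.
A = (K − N₀)/N₀ = 40.972. Set K/(1 + A·e^(−rt)) = K/2 → A·e^(−rt) = 1.
e^(−0.92t) = 1/40.972 = 0.024407, so t = ln(40.972)/0.92 = 3.7129/0.92 = 4.0357.

4.04 years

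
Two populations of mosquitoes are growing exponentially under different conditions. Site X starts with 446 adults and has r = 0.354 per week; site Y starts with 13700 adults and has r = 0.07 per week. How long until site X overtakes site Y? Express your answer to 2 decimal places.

12.06 weeks

Set 446·e^(0.354t) = 13700·e^(0.07t).
e^((0.354 − 0.07)t) = 13700/446 → e^(0.284·t) = 30.717.
0.284·t = ln(30.717) = 3.4248, so t = 3.4248/0.284 = 12.059.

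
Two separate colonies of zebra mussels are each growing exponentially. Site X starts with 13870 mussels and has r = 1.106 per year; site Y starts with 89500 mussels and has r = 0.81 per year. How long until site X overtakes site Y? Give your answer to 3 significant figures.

6.30 years

Set 13870·e^(1.106t) = 89500·e^(0.81t).
e^((1.106 − 0.81)t) = 89500/13870 → e^(0.296·t) = 6.4528.
0.296·t = ln(6.4528) = 1.8645, so t = 1.8645/0.296 = 6.299.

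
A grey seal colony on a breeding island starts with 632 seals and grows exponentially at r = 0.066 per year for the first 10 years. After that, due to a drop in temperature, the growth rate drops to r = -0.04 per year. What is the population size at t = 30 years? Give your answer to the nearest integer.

Phase 1: N(10) = 632·e^(0.066×10) = 632·e^0.66 = 1222.79.
Phase 2 runs for 30 − 10 = 20 years at r = -0.04.
N(30) = 1222.79·e^(-0.04×20) = 1222.79·e^-0.8 = 549.434.

549 seals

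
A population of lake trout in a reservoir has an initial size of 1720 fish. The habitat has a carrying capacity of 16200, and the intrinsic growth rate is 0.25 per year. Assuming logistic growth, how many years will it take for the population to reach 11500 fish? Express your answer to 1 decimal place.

12.1 years

A = (K − N₀)/N₀ = (16200 − 1720)/1720 = 8.4186.
Solve 16200/(1 + 8.4186·e^(−0.25t)) = 11500: 1 + 8.4186·e^(−0.25t) = 1.4087, so e^(−0.25t) = 0.0485467.
−0.25·t = ln(0.0485467) = -3.0252, so t = 3.0252/0.25 = 12.101.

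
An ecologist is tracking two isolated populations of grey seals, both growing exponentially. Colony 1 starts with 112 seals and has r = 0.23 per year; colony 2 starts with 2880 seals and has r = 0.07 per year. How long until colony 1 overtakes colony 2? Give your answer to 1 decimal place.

20.3 years

Set 112·e^(0.23t) = 2880·e^(0.07t).
e^((0.23 − 0.07)t) = 2880/112 → e^(0.16·t) = 25.714.
0.16·t = ln(25.714) = 3.247, so t = 3.247/0.16 = 20.294.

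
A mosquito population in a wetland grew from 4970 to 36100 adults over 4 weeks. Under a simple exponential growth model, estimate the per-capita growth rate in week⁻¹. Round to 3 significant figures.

From N(t) = N₀·e^(rt): e^(r·4) = 36100/4970 = 7.2636.
r·4 = ln(7.2636) = 1.9829, so r = 1.9829/4 = 0.49572.

0.496 per week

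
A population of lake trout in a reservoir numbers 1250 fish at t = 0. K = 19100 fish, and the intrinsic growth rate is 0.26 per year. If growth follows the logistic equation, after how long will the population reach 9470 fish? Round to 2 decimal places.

10.16 years

A = (K − N₀)/N₀ = (19100 − 1250)/1250 = 14.28.
Solve 19100/(1 + 14.28·e^(−0.26t)) = 9470: 1 + 14.28·e^(−0.26t) = 2.0169, so e^(−0.26t) = 0.0712112.
−0.26·t = ln(0.0712112) = -2.6421, so t = 2.6421/0.26 = 10.162.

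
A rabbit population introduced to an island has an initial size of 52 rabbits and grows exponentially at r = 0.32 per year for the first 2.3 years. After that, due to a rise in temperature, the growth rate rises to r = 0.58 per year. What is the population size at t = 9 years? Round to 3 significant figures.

Phase 1: N(2.3) = 52·e^(0.32×2.3) = 52·e^0.736 = 108.554.
Phase 2 runs for 9 − 2.3 = 6.7 years at r = 0.58.
N(9) = 108.554·e^(0.58×6.7) = 108.554·e^3.886 = 5288.26.

5290 rabbits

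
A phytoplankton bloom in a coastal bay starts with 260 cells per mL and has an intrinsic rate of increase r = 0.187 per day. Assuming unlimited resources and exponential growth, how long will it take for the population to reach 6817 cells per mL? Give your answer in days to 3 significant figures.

Set N₀·e^(rt) = 6817: e^(0.187·t) = 6817/260 = 26.219.
0.187·t = ln(26.219) = 3.2665, so t = 3.2665/0.187 = 17.468.

17.5 days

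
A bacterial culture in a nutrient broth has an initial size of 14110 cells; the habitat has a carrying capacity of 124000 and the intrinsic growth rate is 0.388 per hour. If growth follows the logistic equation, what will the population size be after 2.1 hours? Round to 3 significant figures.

27900 cells

A = (K − N₀)/N₀ = (124000 − 14110)/14110 = 7.7881.
N(t) = K/(1 + A·e^(−rt)) = 124000/(1 + 7.7881×e^(−0.388×2.1)).
e^(−0.8148) = 0.44273; denominator = 1 + 7.7881×0.44273 = 4.448.
N = 124000/4.448 = 27877.7.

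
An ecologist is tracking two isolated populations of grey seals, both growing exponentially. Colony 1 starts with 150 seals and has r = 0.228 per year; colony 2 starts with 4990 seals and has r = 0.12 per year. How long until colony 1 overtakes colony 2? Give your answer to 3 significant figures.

32.4 years

Set 150·e^(0.228t) = 4990·e^(0.12t).
e^((0.228 − 0.12)t) = 4990/150 → e^(0.108·t) = 33.267.
0.108·t = ln(33.267) = 3.5046, so t = 3.5046/0.108 = 32.45.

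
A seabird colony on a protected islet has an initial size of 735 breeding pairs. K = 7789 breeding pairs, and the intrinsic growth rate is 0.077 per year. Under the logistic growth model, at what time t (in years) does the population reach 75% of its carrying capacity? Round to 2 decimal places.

43.64 years

A = (K − N₀)/N₀ = (7789 − 735)/735 = 9.5973.
Solve 7789/(1 + 9.5973·e^(−0.077t)) = 5841.75: 1 + 9.5973·e^(−0.077t) = 1.3333, so e^(−0.077t) = 0.0347321.
−0.077·t = ln(0.0347321) = -3.3601, so t = 3.3601/0.077 = 43.638.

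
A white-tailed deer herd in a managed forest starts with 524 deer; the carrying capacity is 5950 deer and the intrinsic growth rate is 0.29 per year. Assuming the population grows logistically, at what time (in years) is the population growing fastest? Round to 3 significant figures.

8.06 years

Logistic growth is fastest at N = K/2 = 2975.
A = (K − N₀)/N₀ = 10.355. Set K/(1 + A·e^(−rt)) = K/2 → A·e^(−rt) = 1.
e^(−0.29t) = 1/10.355 = 0.0965721, so t = ln(10.355)/0.29 = 2.3375/0.29 = 8.0602.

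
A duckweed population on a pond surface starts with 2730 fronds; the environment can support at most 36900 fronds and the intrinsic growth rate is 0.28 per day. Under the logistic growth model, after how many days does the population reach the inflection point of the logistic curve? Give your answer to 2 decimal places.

Logistic growth is fastest at N = K/2 = 18450.
A = (K − N₀)/N₀ = 12.516. Set K/(1 + A·e^(−rt)) = K/2 → A·e^(−rt) = 1.
e^(−0.28t) = 1/12.516 = 0.0798946, so t = ln(12.516)/0.28 = 2.527/0.28 = 9.0252.

9.03 days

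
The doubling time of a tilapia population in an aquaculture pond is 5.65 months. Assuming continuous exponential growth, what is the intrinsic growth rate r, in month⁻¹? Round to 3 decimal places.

r = ln(2)/t_d = 0.6931/5.65 = 0.12268.

0.123 per month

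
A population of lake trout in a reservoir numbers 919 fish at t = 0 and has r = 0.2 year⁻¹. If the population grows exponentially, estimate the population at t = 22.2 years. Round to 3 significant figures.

N(t) = N₀·e^(rt) = 919 × e^(0.2×22.2) = 919 × e^4.44.
e^4.44 ≈ 84.775, so N ≈ 919 × 84.775 = 77908.2.

77900 fish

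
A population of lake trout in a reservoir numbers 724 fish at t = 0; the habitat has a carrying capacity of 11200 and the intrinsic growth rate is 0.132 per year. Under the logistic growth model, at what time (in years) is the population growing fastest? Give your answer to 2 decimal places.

Logistic growth is fastest at N = K/2 = 5600.
A = (K − N₀)/N₀ = 14.47. Set K/(1 + A·e^(−rt)) = K/2 → A·e^(−rt) = 1.
e^(−0.132t) = 1/14.47 = 0.0691103, so t = ln(14.47)/0.132 = 2.6721/0.132 = 20.243.

20.24 years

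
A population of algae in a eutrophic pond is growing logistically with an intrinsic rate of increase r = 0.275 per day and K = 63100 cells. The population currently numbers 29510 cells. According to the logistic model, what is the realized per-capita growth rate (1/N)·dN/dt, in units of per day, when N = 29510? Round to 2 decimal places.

(1/N)·dN/dt = r(1 − N/K) = 0.275 × (1 − 29510/63100).
= 0.275 × 0.53233 = 0.14639.

0.15 per day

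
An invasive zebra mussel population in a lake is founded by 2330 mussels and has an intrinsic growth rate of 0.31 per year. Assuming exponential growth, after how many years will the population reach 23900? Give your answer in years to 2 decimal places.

Set N₀·e^(rt) = 23900: e^(0.31·t) = 23900/2330 = 10.258.
0.31·t = ln(10.258) = 2.328, so t = 2.328/0.31 = 7.5097.

7.51 years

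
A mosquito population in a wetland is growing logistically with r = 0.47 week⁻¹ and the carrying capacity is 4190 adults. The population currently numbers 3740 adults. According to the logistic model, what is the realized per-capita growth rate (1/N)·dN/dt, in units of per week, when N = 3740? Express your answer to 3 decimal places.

(1/N)·dN/dt = r(1 − N/K) = 0.47 × (1 − 3740/4190).
= 0.47 × 0.1074 = 0.050477.

0.050 per week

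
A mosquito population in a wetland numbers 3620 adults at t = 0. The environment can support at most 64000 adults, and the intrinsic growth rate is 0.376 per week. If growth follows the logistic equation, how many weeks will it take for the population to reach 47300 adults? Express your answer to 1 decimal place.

10.3 weeks

A = (K − N₀)/N₀ = (64000 − 3620)/3620 = 16.68.
Solve 64000/(1 + 16.68·e^(−0.376t)) = 47300: 1 + 16.68·e^(−0.376t) = 1.3531, so e^(−0.376t) = 0.0211676.
−0.376·t = ln(0.0211676) = -3.8553, so t = 3.8553/0.376 = 10.253.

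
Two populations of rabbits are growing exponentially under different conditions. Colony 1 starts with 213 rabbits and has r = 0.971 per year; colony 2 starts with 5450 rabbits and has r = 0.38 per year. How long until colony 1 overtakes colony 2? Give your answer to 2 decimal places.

Set 213·e^(0.971t) = 5450·e^(0.38t).
e^((0.971 − 0.38)t) = 5450/213 → e^(0.591·t) = 25.587.
0.591·t = ln(25.587) = 3.2421, so t = 3.2421/0.591 = 5.4858.

5.49 years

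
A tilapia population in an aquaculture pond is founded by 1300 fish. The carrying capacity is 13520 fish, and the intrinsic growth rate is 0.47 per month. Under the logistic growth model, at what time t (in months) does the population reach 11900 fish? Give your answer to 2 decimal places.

9.01 months

A = (K − N₀)/N₀ = (13520 − 1300)/1300 = 9.4.
Solve 13520/(1 + 9.4·e^(−0.47t)) = 11900: 1 + 9.4·e^(−0.47t) = 1.1361, so e^(−0.47t) = 0.0144824.
−0.47·t = ln(0.0144824) = -4.2348, so t = 4.2348/0.47 = 9.0103.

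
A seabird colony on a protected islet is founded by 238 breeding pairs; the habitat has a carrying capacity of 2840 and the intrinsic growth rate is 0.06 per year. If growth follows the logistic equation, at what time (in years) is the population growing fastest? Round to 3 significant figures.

39.9 years

Logistic growth is fastest at N = K/2 = 1420.
A = (K − N₀)/N₀ = 10.933. Set K/(1 + A·e^(−rt)) = K/2 → A·e^(−rt) = 1.
e^(−0.06t) = 1/10.933 = 0.0914681, so t = ln(10.933)/0.06 = 2.3918/0.06 = 39.863.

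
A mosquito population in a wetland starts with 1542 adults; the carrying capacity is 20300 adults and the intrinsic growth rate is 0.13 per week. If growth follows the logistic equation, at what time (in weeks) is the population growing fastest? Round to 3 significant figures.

Logistic growth is fastest at N = K/2 = 10150.
A = (K − N₀)/N₀ = 12.165. Set K/(1 + A·e^(−rt)) = K/2 → A·e^(−rt) = 1.
e^(−0.13t) = 1/12.165 = 0.0822049, so t = ln(12.165)/0.13 = 2.4985/0.13 = 19.22.

19.2 weeks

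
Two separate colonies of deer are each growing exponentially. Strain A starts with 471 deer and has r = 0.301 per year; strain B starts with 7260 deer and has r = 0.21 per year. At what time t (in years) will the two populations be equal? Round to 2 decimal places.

Set 471·e^(0.301t) = 7260·e^(0.21t).
e^((0.301 − 0.21)t) = 7260/471 → e^(0.091·t) = 15.414.
0.091·t = ln(15.414) = 2.7353, so t = 2.7353/0.091 = 30.058.

30.06 years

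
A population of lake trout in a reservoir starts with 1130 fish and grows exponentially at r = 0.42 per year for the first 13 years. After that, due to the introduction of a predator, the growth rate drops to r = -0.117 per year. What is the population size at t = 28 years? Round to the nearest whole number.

Phase 1: N(13) = 1130·e^(0.42×13) = 1130·e^5.46 = 265660.
Phase 2 runs for 28 − 13 = 15 years at r = -0.117.
N(28) = 265660·e^(-0.117×15) = 265660·e^-1.755 = 45934.6.

45935 fish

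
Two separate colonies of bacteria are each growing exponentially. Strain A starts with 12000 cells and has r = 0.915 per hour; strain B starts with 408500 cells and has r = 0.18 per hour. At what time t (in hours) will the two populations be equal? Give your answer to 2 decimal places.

Set 12000·e^(0.915t) = 408500·e^(0.18t).
e^((0.915 − 0.18)t) = 408500/12000 → e^(0.735·t) = 34.042.
0.735·t = ln(34.042) = 3.5276, so t = 3.5276/0.735 = 4.7994.

4.80 hours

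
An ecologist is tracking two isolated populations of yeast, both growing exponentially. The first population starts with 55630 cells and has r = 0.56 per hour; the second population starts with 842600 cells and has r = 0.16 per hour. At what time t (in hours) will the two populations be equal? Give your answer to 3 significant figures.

6.79 hours

Set 55630·e^(0.56t) = 842600·e^(0.16t).
e^((0.56 − 0.16)t) = 842600/55630 → e^(0.4·t) = 15.147.
0.4·t = ln(15.147) = 2.7178, so t = 2.7178/0.4 = 6.7944.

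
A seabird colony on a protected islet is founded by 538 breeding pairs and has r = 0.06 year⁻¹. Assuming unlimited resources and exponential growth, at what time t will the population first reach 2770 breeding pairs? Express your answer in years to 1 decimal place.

Set N₀·e^(rt) = 2770: e^(0.06·t) = 2770/538 = 5.1487.
0.06·t = ln(5.1487) = 1.6387, so t = 1.6387/0.06 = 27.312.

27.3 years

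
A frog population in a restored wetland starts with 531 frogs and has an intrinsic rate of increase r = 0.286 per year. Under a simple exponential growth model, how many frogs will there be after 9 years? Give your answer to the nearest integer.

N(t) = N₀·e^(rt) = 531 × e^(0.286×9) = 531 × e^2.574.
e^2.574 ≈ 13.118, so N ≈ 531 × 13.118 = 6965.76.

6966 frogs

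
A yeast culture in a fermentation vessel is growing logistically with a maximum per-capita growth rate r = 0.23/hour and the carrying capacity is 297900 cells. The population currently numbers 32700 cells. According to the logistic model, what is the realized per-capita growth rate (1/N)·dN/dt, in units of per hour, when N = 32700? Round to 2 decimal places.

(1/N)·dN/dt = r(1 − N/K) = 0.23 × (1 − 32700/297900).
= 0.23 × 0.89023 = 0.20475.

0.20 per hour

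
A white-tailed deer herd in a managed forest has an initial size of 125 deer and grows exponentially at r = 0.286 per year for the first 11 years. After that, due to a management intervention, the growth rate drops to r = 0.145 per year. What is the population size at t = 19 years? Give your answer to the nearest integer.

9268 deer

Phase 1: N(11) = 125·e^(0.286×11) = 125·e^3.146 = 2905.36.
Phase 2 runs for 19 − 11 = 8 years at r = 0.145.
N(19) = 2905.36·e^(0.145×8) = 2905.36·e^1.16 = 9267.92.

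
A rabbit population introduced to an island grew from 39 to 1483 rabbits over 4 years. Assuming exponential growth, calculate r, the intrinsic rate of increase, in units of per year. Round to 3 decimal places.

From N(t) = N₀·e^(rt): e^(r·4) = 1483/39 = 38.026.
r·4 = ln(38.026) = 3.6383, so r = 3.6383/4 = 0.90957.

0.910 per year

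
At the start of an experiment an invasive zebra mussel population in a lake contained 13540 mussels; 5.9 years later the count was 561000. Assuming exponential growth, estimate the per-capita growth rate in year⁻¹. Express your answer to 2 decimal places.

0.63 per year

From N(t) = N₀·e^(rt): e^(r·5.9) = 561000/13540 = 41.433.
r·5.9 = ln(41.433) = 3.7241, so r = 3.7241/5.9 = 0.6312.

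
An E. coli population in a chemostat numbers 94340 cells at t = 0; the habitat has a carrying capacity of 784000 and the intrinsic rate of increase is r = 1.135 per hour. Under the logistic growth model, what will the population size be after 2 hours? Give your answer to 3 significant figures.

A = (K − N₀)/N₀ = (784000 − 94340)/94340 = 7.3104.
N(t) = K/(1 + A·e^(−rt)) = 784000/(1 + 7.3104×e^(−1.135×2)).
e^(−2.27) = 0.10331; denominator = 1 + 7.3104×0.10331 = 1.7552.
N = 784000/1.7552 = 446660.

447000 cells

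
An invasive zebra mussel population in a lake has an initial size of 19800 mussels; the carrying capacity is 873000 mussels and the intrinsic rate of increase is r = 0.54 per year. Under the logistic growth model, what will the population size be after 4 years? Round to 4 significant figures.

A = (K − N₀)/N₀ = (873000 − 19800)/19800 = 43.091.
N(t) = K/(1 + A·e^(−rt)) = 873000/(1 + 43.091×e^(−0.54×4)).
e^(−2.16) = 0.11533; denominator = 1 + 43.091×0.11533 = 5.9695.
N = 873000/5.9695 = 146244.

146200 mussels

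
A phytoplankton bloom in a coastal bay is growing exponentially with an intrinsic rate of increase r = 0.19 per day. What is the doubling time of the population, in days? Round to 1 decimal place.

Doubling time t_d = ln(2)/r = 0.6931/0.19 = 3.6481.

3.6 days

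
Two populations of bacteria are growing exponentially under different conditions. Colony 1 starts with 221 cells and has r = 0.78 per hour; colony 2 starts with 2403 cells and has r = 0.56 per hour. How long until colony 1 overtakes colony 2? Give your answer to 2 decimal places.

10.85 hours

Set 221·e^(0.78t) = 2403·e^(0.56t).
e^((0.78 − 0.56)t) = 2403/221 → e^(0.22·t) = 10.873.
0.22·t = ln(10.873) = 2.3863, so t = 2.3863/0.22 = 10.847.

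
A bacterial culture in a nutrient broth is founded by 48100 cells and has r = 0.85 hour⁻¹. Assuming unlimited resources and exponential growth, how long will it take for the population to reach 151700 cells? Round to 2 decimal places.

Set N₀·e^(rt) = 151700: e^(0.85·t) = 151700/48100 = 3.1538.
0.85·t = ln(3.1538) = 1.1486, so t = 1.1486/0.85 = 1.3513.

1.35 hours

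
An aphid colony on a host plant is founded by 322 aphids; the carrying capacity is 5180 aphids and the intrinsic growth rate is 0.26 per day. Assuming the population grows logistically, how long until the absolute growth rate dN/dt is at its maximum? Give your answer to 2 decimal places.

Logistic growth is fastest at N = K/2 = 2590.
A = (K − N₀)/N₀ = 15.087. Set K/(1 + A·e^(−rt)) = K/2 → A·e^(−rt) = 1.
e^(−0.26t) = 1/15.087 = 0.0662824, so t = ln(15.087)/0.26 = 2.7138/0.26 = 10.438.

10.44 days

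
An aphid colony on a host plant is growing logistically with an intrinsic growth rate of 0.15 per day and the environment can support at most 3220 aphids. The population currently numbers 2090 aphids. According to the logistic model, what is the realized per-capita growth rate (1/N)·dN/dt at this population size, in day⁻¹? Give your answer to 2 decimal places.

0.05 per day

(1/N)·dN/dt = r(1 − N/K) = 0.15 × (1 − 2090/3220).
= 0.15 × 0.35093 = 0.05264.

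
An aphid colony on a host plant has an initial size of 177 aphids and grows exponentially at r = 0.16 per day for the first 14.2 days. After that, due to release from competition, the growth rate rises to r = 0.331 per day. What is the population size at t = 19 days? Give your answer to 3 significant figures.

8410 aphids

Phase 1: N(14.2) = 177·e^(0.16×14.2) = 177·e^2.272 = 1716.68.
Phase 2 runs for 19 − 14.2 = 4.8 days at r = 0.331.
N(19) = 1716.68·e^(0.331×4.8) = 1716.68·e^1.589 = 8408.09.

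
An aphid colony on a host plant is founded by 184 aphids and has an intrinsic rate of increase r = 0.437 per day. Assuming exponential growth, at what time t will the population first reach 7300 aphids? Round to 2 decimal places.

Set N₀·e^(rt) = 7300: e^(0.437·t) = 7300/184 = 39.674.
0.437·t = ln(39.674) = 3.6807, so t = 3.6807/0.437 = 8.4226.

8.42 days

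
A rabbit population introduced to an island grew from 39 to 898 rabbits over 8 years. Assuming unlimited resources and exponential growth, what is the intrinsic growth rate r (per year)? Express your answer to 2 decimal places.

0.39 per year

From N(t) = N₀·e^(rt): e^(r·8) = 898/39 = 23.026.
r·8 = ln(23.026) = 3.1366, so r = 3.1366/8 = 0.39208.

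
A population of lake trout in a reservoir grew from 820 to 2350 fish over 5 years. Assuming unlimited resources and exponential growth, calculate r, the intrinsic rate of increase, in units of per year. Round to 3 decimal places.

0.211 per year

From N(t) = N₀·e^(rt): e^(r·5) = 2350/820 = 2.8659.
r·5 = ln(2.8659) = 1.0529, so r = 1.0529/5 = 0.21057.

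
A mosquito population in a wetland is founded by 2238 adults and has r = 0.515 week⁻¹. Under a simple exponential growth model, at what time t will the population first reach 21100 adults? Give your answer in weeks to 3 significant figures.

Set N₀·e^(rt) = 21100: e^(0.515·t) = 21100/2238 = 9.4281.
0.515·t = ln(9.4281) = 2.2437, so t = 2.2437/0.515 = 4.3567.

4.36 weeks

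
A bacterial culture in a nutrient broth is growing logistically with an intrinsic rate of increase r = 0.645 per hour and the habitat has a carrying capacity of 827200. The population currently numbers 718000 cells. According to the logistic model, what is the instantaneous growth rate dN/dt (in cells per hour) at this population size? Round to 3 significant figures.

dN/dt = rN(1 − N/K) = 0.645 × 718000 × (1 − 718000/827200).
1 − 718000/827200 = 0.13201; dN/dt = 0.645 × 718000 × 0.13201 = 61136.

61100 cells per hour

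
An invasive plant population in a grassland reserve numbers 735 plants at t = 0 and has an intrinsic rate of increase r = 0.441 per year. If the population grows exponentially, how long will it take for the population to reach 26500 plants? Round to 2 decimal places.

8.13 years

Set N₀·e^(rt) = 26500: e^(0.441·t) = 26500/735 = 36.054.
0.441·t = ln(36.054) = 3.585, so t = 3.585/0.441 = 8.1293.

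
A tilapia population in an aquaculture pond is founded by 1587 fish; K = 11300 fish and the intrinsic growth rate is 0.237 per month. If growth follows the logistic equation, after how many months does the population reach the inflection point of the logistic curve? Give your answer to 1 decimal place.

Logistic growth is fastest at N = K/2 = 5650.
A = (K − N₀)/N₀ = 6.1204. Set K/(1 + A·e^(−rt)) = K/2 → A·e^(−rt) = 1.
e^(−0.237t) = 1/6.1204 = 0.163389, so t = ln(6.1204)/0.237 = 1.8116/0.237 = 7.644.

7.6 months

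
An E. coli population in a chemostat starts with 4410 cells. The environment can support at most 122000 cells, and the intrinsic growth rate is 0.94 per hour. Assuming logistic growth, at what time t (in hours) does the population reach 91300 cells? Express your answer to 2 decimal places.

A = (K − N₀)/N₀ = (122000 − 4410)/4410 = 26.664.
Solve 122000/(1 + 26.664·e^(−0.94t)) = 91300: 1 + 26.664·e^(−0.94t) = 1.3363, so e^(−0.94t) = 0.0126106.
−0.94·t = ln(0.0126106) = -4.3732, so t = 4.3732/0.94 = 4.6524.

4.65 hours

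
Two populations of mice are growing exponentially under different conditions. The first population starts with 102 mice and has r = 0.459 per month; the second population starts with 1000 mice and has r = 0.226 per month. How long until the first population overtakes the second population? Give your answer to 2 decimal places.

Set 102·e^(0.459t) = 1000·e^(0.226t).
e^((0.459 − 0.226)t) = 1000/102 → e^(0.233·t) = 9.8039.
0.233·t = ln(9.8039) = 2.2828, so t = 2.2828/0.233 = 9.7973.

9.80 months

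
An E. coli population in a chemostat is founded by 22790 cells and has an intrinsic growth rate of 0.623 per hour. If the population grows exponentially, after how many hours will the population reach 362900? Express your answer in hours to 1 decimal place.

Set N₀·e^(rt) = 362900: e^(0.623·t) = 362900/22790 = 15.924.
0.623·t = ln(15.924) = 2.7678, so t = 2.7678/0.623 = 4.4427.

4.4 hours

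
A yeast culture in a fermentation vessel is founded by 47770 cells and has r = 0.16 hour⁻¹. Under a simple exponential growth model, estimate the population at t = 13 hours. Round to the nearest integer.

382373 cells

N(t) = N₀·e^(rt) = 47770 × e^(0.16×13) = 47770 × e^2.08.
e^2.08 ≈ 8.0045, so N ≈ 47770 × 8.0045 = 382373.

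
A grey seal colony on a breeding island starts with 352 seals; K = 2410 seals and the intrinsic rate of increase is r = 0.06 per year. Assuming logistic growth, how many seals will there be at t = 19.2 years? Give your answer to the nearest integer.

A = (K − N₀)/N₀ = (2410 − 352)/352 = 5.8466.
N(t) = K/(1 + A·e^(−rt)) = 2410/(1 + 5.8466×e^(−0.06×19.2)).
e^(−1.152) = 0.316; denominator = 1 + 5.8466×0.316 = 2.8475.
N = 2410/2.8475 = 846.343.

846 seals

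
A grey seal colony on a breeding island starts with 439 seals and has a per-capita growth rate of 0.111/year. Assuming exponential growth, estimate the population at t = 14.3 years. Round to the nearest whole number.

2147 seals

N(t) = N₀·e^(rt) = 439 × e^(0.111×14.3) = 439 × e^1.587.
e^1.587 ≈ 4.8905, so N ≈ 439 × 4.8905 = 2146.94.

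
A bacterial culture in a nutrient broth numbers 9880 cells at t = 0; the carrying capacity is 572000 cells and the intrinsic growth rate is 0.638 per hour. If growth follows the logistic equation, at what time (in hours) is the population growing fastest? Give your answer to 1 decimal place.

6.3 hours

Logistic growth is fastest at N = K/2 = 286000.
A = (K − N₀)/N₀ = 56.895. Set K/(1 + A·e^(−rt)) = K/2 → A·e^(−rt) = 1.
e^(−0.638t) = 1/56.895 = 0.0175763, so t = ln(56.895)/0.638 = 4.0412/0.638 = 6.3342.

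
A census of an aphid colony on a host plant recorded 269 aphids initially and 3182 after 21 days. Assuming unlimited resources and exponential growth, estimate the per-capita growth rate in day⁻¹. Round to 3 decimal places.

From N(t) = N₀·e^(rt): e^(r·21) = 3182/269 = 11.829.
r·21 = ln(11.829) = 2.4706, so r = 2.4706/21 = 0.11765.

0.118 per day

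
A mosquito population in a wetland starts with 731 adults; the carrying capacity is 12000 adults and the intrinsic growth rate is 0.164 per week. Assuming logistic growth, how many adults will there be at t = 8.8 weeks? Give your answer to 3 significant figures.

A = (K − N₀)/N₀ = (12000 − 731)/731 = 15.416.
N(t) = K/(1 + A·e^(−rt)) = 12000/(1 + 15.416×e^(−0.164×8.8)).
e^(−1.443) = 0.23617; denominator = 1 + 15.416×0.23617 = 4.6408.
N = 12000/4.6408 = 2585.77.

2590 adults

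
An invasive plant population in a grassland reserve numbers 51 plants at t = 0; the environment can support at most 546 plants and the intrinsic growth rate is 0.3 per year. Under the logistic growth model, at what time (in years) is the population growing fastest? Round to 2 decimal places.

7.58 years

Logistic growth is fastest at N = K/2 = 273.
A = (K − N₀)/N₀ = 9.7059. Set K/(1 + A·e^(−rt)) = K/2 → A·e^(−rt) = 1.
e^(−0.3t) = 1/9.7059 = 0.10303, so t = ln(9.7059)/0.3 = 2.2727/0.3 = 7.5758.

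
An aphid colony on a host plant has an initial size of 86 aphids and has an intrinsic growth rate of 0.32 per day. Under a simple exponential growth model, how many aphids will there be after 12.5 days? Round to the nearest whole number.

N(t) = N₀·e^(rt) = 86 × e^(0.32×12.5) = 86 × e^4.
e^4 ≈ 54.598, so N ≈ 86 × 54.598 = 4695.44.

4695 aphids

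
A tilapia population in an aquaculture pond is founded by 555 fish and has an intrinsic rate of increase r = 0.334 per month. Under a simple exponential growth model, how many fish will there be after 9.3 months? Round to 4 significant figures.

12400 fish

N(t) = N₀·e^(rt) = 555 × e^(0.334×9.3) = 555 × e^3.106.
e^3.106 ≈ 22.336, so N ≈ 555 × 22.336 = 12396.5.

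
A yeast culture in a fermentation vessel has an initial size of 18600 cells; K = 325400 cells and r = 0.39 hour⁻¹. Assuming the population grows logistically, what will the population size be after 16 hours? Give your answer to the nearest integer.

315261 cells

A = (K − N₀)/N₀ = (325400 − 18600)/18600 = 16.495.
N(t) = K/(1 + A·e^(−rt)) = 325400/(1 + 16.495×e^(−0.39×16)).
e^(−6.24) = 0.0019499; denominator = 1 + 16.495×0.0019499 = 1.0322.
N = 325400/1.0322 = 315261.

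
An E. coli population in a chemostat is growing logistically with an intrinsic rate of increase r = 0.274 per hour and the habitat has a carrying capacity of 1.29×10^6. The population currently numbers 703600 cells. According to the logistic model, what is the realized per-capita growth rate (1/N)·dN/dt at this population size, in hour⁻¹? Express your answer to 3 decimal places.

(1/N)·dN/dt = r(1 − N/K) = 0.274 × (1 − 703600/1.29×10^6).
= 0.274 × 0.45457 = 0.12455.

0.125 per hour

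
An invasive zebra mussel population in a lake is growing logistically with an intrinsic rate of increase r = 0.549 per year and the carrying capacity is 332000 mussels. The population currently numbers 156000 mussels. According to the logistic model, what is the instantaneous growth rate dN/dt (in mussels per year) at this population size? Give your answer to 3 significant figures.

dN/dt = rN(1 − N/K) = 0.549 × 156000 × (1 − 156000/332000).
1 − 156000/332000 = 0.53012; dN/dt = 0.549 × 156000 × 0.53012 = 45402.

45400 mussels per year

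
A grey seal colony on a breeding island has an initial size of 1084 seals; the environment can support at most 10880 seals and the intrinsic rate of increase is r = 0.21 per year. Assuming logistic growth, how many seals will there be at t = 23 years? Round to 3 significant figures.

10100 seals

A = (K − N₀)/N₀ = (10880 − 1084)/1084 = 9.0369.
N(t) = K/(1 + A·e^(−rt)) = 10880/(1 + 9.0369×e^(−0.21×23)).
e^(−4.83) = 0.0079865; denominator = 1 + 9.0369×0.0079865 = 1.0722.
N = 10880/1.0722 = 10147.6.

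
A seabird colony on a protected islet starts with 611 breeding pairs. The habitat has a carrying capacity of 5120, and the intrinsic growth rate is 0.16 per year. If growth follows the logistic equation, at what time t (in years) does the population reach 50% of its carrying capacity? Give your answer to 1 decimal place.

12.5 years

A = (K − N₀)/N₀ = (5120 − 611)/611 = 7.3797.
Solve 5120/(1 + 7.3797·e^(−0.16t)) = 2560: 1 + 7.3797·e^(−0.16t) = 2, so e^(−0.16t) = 0.135507.
−0.16·t = ln(0.135507) = -1.9987, so t = 1.9987/0.16 = 12.492.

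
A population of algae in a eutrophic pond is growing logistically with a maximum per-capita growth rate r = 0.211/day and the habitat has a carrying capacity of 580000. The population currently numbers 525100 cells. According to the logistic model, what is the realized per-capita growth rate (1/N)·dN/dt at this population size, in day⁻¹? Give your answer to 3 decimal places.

0.020 per day

(1/N)·dN/dt = r(1 − N/K) = 0.211 × (1 − 525100/580000).
= 0.211 × 0.094655 = 0.019972.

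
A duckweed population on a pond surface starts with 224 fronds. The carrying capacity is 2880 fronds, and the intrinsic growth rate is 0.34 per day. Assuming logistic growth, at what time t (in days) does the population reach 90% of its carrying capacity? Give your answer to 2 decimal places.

A = (K − N₀)/N₀ = (2880 − 224)/224 = 11.857.
Solve 2880/(1 + 11.857·e^(−0.34t)) = 2592: 1 + 11.857·e^(−0.34t) = 1.1111, so e^(−0.34t) = 0.00937082.
−0.34·t = ln(0.00937082) = -4.6702, so t = 4.6702/0.34 = 13.736.

13.74 days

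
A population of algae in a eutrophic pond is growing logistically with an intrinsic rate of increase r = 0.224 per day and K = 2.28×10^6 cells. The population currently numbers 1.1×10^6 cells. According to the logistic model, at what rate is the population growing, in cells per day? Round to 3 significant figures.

128000 cells per day

dN/dt = rN(1 − N/K) = 0.224 × 1.1×10^6 × (1 − 1.1×10^6/2.28×10^6).
1 − 1.1×10^6/2.28×10^6 = 0.51754; dN/dt = 0.224 × 1.1×10^6 × 0.51754 = 1.27523×10^5.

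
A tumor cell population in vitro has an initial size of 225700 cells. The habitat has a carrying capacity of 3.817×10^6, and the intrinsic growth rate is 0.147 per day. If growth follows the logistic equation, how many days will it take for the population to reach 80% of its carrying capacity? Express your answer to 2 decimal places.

A = (K − N₀)/N₀ = (3.817×10^6 − 225700)/225700 = 15.912.
Solve 3.817×10^6/(1 + 15.912·e^(−0.147t)) = 3.0536×10^6: 1 + 15.912·e^(−0.147t) = 1.25, so e^(−0.147t) = 0.0157116.
−0.147·t = ln(0.0157116) = -4.1534, so t = 4.1534/0.147 = 28.254.

28.25 days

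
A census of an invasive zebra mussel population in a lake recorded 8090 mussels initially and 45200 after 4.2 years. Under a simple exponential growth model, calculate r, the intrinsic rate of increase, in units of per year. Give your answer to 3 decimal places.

From N(t) = N₀·e^(rt): e^(r·4.2) = 45200/8090 = 5.5871.
r·4.2 = ln(5.5871) = 1.7205, so r = 1.7205/4.2 = 0.40964.

0.410 per year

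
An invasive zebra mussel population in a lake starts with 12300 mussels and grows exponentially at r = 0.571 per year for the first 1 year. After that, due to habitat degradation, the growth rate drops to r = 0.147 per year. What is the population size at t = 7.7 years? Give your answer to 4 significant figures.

58290 mussels

Phase 1: N(1) = 12300·e^(0.571×1) = 12300·e^0.571 = 21771.4.
Phase 2 runs for 7.7 − 1 = 6.7 years at r = 0.147.
N(7.7) = 21771.4·e^(0.147×6.7) = 21771.4·e^0.9849 = 58294.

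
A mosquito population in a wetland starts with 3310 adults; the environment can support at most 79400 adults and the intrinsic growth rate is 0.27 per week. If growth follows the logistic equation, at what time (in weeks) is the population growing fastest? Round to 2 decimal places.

11.61 weeks

Logistic growth is fastest at N = K/2 = 39700.
A = (K − N₀)/N₀ = 22.988. Set K/(1 + A·e^(−rt)) = K/2 → A·e^(−rt) = 1.
e^(−0.27t) = 1/22.988 = 0.0435011, so t = ln(22.988)/0.27 = 3.135/0.27 = 11.611.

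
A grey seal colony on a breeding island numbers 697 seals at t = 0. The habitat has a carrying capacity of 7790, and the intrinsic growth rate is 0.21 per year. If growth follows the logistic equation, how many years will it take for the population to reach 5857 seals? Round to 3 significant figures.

A = (K − N₀)/N₀ = (7790 − 697)/697 = 10.176.
Solve 7790/(1 + 10.176·e^(−0.21t)) = 5857: 1 + 10.176·e^(−0.21t) = 1.33, so e^(−0.21t) = 0.0324309.
−0.21·t = ln(0.0324309) = -3.4286, so t = 3.4286/0.21 = 16.327.

16.3 years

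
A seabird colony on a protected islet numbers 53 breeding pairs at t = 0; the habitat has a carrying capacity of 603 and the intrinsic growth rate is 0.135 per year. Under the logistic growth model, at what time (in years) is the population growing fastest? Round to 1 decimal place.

17.3 years

Logistic growth is fastest at N = K/2 = 301.5.
A = (K − N₀)/N₀ = 10.377. Set K/(1 + A·e^(−rt)) = K/2 → A·e^(−rt) = 1.
e^(−0.135t) = 1/10.377 = 0.0963636, so t = ln(10.377)/0.135 = 2.3396/0.135 = 17.331.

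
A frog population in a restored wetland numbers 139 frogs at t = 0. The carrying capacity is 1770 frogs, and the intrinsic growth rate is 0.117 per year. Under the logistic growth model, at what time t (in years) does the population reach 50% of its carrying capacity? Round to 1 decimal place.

A = (K − N₀)/N₀ = (1770 − 139)/139 = 11.734.
Solve 1770/(1 + 11.734·e^(−0.117t)) = 885: 1 + 11.734·e^(−0.117t) = 2, so e^(−0.117t) = 0.0852238.
−0.117·t = ln(0.0852238) = -2.4625, so t = 2.4625/0.117 = 21.047.

21.0 years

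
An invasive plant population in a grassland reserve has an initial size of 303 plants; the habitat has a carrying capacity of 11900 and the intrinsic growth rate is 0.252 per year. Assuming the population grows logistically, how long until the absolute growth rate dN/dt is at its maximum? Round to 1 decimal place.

Logistic growth is fastest at N = K/2 = 5950.
A = (K − N₀)/N₀ = 38.274. Set K/(1 + A·e^(−rt)) = K/2 → A·e^(−rt) = 1.
e^(−0.252t) = 1/38.274 = 0.0261274, so t = ln(38.274)/0.252 = 3.6448/0.252 = 14.463.

14.5 years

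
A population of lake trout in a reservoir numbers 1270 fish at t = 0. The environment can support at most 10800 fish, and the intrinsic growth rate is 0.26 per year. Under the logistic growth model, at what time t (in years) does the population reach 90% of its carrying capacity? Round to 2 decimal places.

A = (K − N₀)/N₀ = (10800 − 1270)/1270 = 7.5039.
Solve 10800/(1 + 7.5039·e^(−0.26t)) = 9720: 1 + 7.5039·e^(−0.26t) = 1.1111, so e^(−0.26t) = 0.014807.
−0.26·t = ln(0.014807) = -4.2127, so t = 4.2127/0.26 = 16.203.

16.20 years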